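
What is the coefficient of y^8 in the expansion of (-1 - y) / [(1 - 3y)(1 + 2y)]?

-5300

Partial fractions give a closed form: a_n = (-4/5)·3^n + (-1/5)·(-2)^n.
At n = 8: a_8 = -5300.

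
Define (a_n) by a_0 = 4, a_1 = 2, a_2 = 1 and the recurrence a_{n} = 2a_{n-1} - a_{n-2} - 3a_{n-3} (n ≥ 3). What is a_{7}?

68

The ordinary generating function has denominator 1 - 2y + y^2 + 3y^3.
Iterating the recurrence: a_0,…,a_{7} = 4, 2, 1, -12, -31, -53, -39, 68.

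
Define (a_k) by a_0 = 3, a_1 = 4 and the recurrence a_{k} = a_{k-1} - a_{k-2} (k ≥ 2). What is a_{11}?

-1

The ordinary generating function has denominator 1 - t + t^2.
Iterating the recurrence: a_0,…,a_{11} = 3, 4, 1, -3, -4, -1, 3, 4, 1, -3, -4, -1.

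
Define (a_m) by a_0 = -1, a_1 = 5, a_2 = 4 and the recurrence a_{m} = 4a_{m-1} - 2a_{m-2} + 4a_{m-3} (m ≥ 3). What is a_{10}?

65600

The ordinary generating function has denominator 1 - 4y + 2y^2 - 4y^3.
Iterating the recurrence: a_0,…,a_{10} = -1, 5, 4, 2, 20, 92, 336, 1240, 4656, 17488, 65600.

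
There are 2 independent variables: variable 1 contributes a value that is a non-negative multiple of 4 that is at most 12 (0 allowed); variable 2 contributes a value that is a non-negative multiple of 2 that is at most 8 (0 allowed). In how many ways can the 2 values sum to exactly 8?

3

The generating function for the choices is (1 + x⁴ + x⁸ + x¹²)·(1 + x² + x⁴ + x⁶ + x⁸); the count is [x⁸].
(1 + x⁴ + x⁸ + x¹²) has coefficients 1,0,0,0,1,0,0,0,1 for degrees 0…8.
(1 + x² + x⁴ + x⁶ + x⁸) has coefficients 1,0,1,0,1,0,1,0,1 for degrees 0…8.
[x⁸] = 1·1 + 1·1 + 1·1 = 3.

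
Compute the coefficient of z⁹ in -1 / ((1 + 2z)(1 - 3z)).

Partial fractions give a closed form: a_n = (-2/5)·(-2)^n + (-3/5)·3^n.
At n = 9: a_9 = -11605.

-11605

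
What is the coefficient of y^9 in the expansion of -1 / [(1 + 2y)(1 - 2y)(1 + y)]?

The denominator gives the recurrence a_n = −a_(n−1) + 4a_(n−2) + 4a_(n−3) for n ≥ 3; the numerator fixes a_0 = -1, a_1 = 1, a_2 = -5.
Iterating: -1, 1, -5, 5, -21, 21, -85, 85, -341, 341, so a_9 = 341.

341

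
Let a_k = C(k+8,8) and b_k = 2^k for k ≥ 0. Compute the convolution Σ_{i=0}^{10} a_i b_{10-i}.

The convolution is the x^10 coefficient of A(x)B(x).
Σ = 1·1024 + 9·512 + 45·256 + 165·128 + 495·64 + 1287·32 + 3003·16 + 6435·8 + 12870·4 + 24310·2 + 43758·1 = 354522.

354522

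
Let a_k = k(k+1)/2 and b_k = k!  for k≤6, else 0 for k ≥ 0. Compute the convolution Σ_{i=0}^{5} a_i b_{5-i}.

The convolution is the x^5 coefficient of A(x)B(x).
Σ = 0·120 + 1·24 + 3·6 + 6·2 + 10·1 + 15·1 = 79.

79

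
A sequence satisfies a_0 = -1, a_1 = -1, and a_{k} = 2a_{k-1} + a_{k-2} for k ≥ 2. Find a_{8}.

The ordinary generating function has denominator 1 - 2z - z^2.
Iterating the recurrence: a_0,…,a_{8} = -1, -1, -3, -7, -17, -41, -99, -239, -577.

-577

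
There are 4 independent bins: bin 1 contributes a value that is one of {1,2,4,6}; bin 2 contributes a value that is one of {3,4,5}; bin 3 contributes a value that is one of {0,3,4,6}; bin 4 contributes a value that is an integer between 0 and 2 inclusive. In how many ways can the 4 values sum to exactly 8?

The generating function for the choices is (q + q² + q⁴ + q⁶)·(q³ + q⁴ + q⁵)·(1 + q³ + q⁴ + q⁶)·(1 + q + q²); the count is [q⁸].
(q + q² + q⁴ + q⁶) has coefficients 0,1,1,0,1,0,1 for degrees 0…6.
(q³ + q⁴ + q⁵) has coefficients 0,0,0,1,1,1,0,0,0 for degrees 0…8.
Multiplying by (1 + q³ + q⁴ + q⁶) gives running coefficients 0,0,0,1,1,1,1,2,2 for degrees 0…8.
Finally multiplying by (1 + q + q²), the product of all factors after the first has coefficients 0,0,0,1,2,3,3,4,5 for degrees 0…8.
[q⁸] = 1·4 + 1·3 + 1·2 + 1·0 = 9.

9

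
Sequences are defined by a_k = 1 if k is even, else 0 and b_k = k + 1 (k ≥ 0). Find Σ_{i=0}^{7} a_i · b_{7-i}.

20

Write out a_i and b_{7-i} for i = 0,…,7 and sum the products.
Σ = 1·8 + 0·7 + 1·6 + 0·5 + 1·4 + 0·3 + 1·2 + 0·1 = 20.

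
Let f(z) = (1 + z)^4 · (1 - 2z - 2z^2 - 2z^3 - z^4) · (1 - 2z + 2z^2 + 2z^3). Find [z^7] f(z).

(1 + z)^4 has coefficients 1,4,6,4,1 for degrees 0…4.
(1 - 2z - 2z^2 - 2z^3 - z^4) has coefficients 1,-2,-2,-2,-1,0,0,0 for degrees 0…7.
Finally multiplying by (1 - 2z + 2z^2 + 2z^3), the product of all factors after the first has coefficients 1,-4,4,0,-5,-6,-6,-2 for degrees 0…7.
[z^7] = 1·(-2) + 4·(-6) + 6·(-6) + 4·(-5) + 1·0 = -82.

-82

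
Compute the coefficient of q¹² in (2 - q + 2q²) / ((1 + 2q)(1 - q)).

8193

The denominator gives the recurrence a_n = −a_(n−1) + 2a_(n−2) for n ≥ 3; the numerator fixes a_0 = 2, a_1 = -3, a_2 = 9.
Iterating: 2, -3, 9, -15, 33, -63, 129, -255, 513, -1023, 2049, -4095, 8193, so a_12 = 8193.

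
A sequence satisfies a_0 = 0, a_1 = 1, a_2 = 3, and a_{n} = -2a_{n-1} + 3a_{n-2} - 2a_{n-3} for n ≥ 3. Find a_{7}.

-403

The ordinary generating function has denominator 1 + 2x - 3x^2 + 2x^3.
Iterating the recurrence: a_0,…,a_{7} = 0, 1, 3, -3, 13, -41, 127, -403.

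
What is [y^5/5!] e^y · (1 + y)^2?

The EGF product rule gives c_5 = Σ_{k_1+k_2=5} C(5; k_1,k_2) · ∏ g_i(k_i), where e^y gives (1)^k; (1+y)^2 gives the falling factorial (2)_k.
g_1(k) for k = 0…5: 1, 1, 1, 1, 1, 1.
g_2(k) for k = 0…5: 1, 2, 2, 0, 0, 0.
c_5 = Σ_k C(5,k)·g_1(k)·g_2(5−k) = 10·1·2 + 5·1·2 + 1·1·1 = 20 + 10 + 1 = 31.

31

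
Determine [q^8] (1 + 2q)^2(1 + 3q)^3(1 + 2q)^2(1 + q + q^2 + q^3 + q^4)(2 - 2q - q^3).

-4437

(1 + 2q)^2 has coefficients 1,4,4 for degrees 0…2.
(1 + 3q)^3 has coefficients 1,9,27,27,0,0,0,0,0 for degrees 0…8.
Multiplying by (1 + 2q)^2 gives running coefficients 1,13,67,171,216,108,0,0,0 for degrees 0…8.
Multiplying by (1 + q + q^2 + q^3 + q^4) gives running coefficients 1,14,81,252,468,575,562,495,324 for degrees 0…8.
Finally multiplying by (2 - 2q - q^3), the product of all factors after the first has coefficients 2,26,134,341,418,133,-278,-602,-917 for degrees 0…8.
[q^8] = 1·(-917) + 4·(-602) + 4·(-278) = -4437.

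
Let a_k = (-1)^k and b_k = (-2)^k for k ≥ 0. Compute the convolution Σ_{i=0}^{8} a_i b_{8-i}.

This is [x^8] in the product of the two ordinary generating functions.
Σ = 1·256 − 1·(-128) + 1·64 − 1·(-32) + 1·16 − 1·(-8) + 1·4 − 1·(-2) + 1·1 = 511.

511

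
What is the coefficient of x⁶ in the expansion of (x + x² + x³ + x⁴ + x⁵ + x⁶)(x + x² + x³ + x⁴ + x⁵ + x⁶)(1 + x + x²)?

12

(x + x² + x³ + x⁴ + x⁵ + x⁶) has coefficients 0,1,1,1,1,1,1 for degrees 0…6.
(x + x² + x³ + x⁴ + x⁵ + x⁶) has coefficients 0,1,1,1,1,1,1 for degrees 0…6.
Finally multiplying by (1 + x + x²), the product of all factors after the first has coefficients 0,1,2,3,3,3,3 for degrees 0…6.
[x⁶] = 1·3 + 1·3 + 1·3 + 1·2 + 1·1 + 1·0 = 12.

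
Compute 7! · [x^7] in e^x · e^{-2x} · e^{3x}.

128

The EGF product rule gives c_7 = Σ_{k_1+k_2+k_3=7} C(7; k_1,k_2,k_3) · ∏ g_i(k_i), where e^x gives (1)^k; e^{-2x} gives (-2)^k; e^{3x} gives (3)^k.
g_1(k) for k = 0…7: 1, 1, 1, 1, 1, 1, 1, 1.
g_2(k) for k = 0…7: 1, -2, 4, -8, 16, -32, 64, -128.
g_3(k) for k = 0…7: 1, 3, 9, 27, 81, 243, 729, 2187.
First combine the last two factors: h(k) = Σ_j C(k,j)·g_2(j)·g_3(k−j) for k = 0…7: 1, 1, 1, 1, 1, 1, 1, 1.
c_7 = Σ_k C(7,k)·g_1(k)·h(7−k) = 1·1·1 + 7·1·1 + 21·1·1 + 35·1·1 + 35·1·1 + 21·1·1 + 7·1·1 + 1·1·1 = 1 + 7 + 21 + 35 + 35 + 21 + 7 + 1 = 128.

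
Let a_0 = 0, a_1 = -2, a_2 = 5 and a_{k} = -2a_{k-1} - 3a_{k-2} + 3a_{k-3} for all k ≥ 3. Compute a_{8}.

476

The ordinary generating function has denominator 1 + 2y + 3y^2 - 3y^3.
Iterating the recurrence: a_0,…,a_{8} = 0, -2, 5, -4, -13, 53, -79, -40, 476.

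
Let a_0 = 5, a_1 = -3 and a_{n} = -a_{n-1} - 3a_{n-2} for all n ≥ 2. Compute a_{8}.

The ordinary generating function has denominator 1 + x + 3x^2.
Iterating the recurrence: a_0,…,a_{8} = 5, -3, -12, 21, 15, -78, 33, 201, -300.

-300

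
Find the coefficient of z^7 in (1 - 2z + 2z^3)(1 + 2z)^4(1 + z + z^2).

112

(1 - 2z + 2z^3) has coefficients 1,-2,0,2 for degrees 0…3.
(1 + 2z)^4 has coefficients 1,8,24,32,16,0,0,0 for degrees 0…7.
Finally multiplying by (1 + z + z^2), the product of all factors after the first has coefficients 1,9,33,64,72,48,16,0 for degrees 0…7.
[z^7] = 1·0 − 2·16 + 2·72 = 112.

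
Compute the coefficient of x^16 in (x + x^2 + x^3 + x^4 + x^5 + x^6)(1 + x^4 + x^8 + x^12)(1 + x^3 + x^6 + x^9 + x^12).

(x + x^2 + x^3 + x^4 + x^5 + x^6) has coefficients 0,1,1,1,1,1,1 for degrees 0…6.
(1 + x^4 + x^8 + x^12) has coefficients 1,0,0,0,1,0,0,0,1,0,0,0,1,0,0,0,0 for degrees 0…16.
Finally multiplying by (1 + x^3 + x^6 + x^9 + x^12), the product of all factors after the first has coefficients 1,0,0,1,1,0,1,1,1,1,1,1,2,1,1,1,1 for degrees 0…16.
[x^16] = 1·1 + 1·1 + 1·1 + 1·2 + 1·1 + 1·1 = 7.

7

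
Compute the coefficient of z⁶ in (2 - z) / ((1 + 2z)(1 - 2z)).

The denominator gives the recurrence a_n = 4a_(n−2) for n ≥ 3; the numerator fixes a_0 = 2, a_1 = -1, a_2 = 8.
Iterating: 2, -1, 8, -4, 32, -16, 128, so a_6 = 128.

128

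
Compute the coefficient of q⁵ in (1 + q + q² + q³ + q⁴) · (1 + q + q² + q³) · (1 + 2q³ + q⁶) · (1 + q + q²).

23

(1 + q + q² + q³ + q⁴) has coefficients 1,1,1,1,1 for degrees 0…4.
(1 + q + q² + q³) has coefficients 1,1,1,1,0,0 for degrees 0…5.
Multiplying by (1 + 2q³ + q⁶) gives running coefficients 1,1,1,3,2,2 for degrees 0…5.
Finally multiplying by (1 + q + q²), the product of all factors after the first has coefficients 1,2,3,5,6,7 for degrees 0…5.
[q⁵] = 1·7 + 1·6 + 1·5 + 1·3 + 1·2 = 23.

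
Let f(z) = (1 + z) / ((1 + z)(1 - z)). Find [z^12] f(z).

1

The denominator gives the recurrence a_n = a_(n−2) for n ≥ 2; the numerator fixes a_0 = 1, a_1 = 1.
Iterating: 1, 1, 1, 1, 1, 1, 1, 1, 1, 1, 1, 1, 1, so a_12 = 1.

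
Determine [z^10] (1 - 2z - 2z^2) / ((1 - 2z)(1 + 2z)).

512

The denominator gives the recurrence a_n = 4a_(n−2) for n ≥ 3; the numerator fixes a_0 = 1, a_1 = -2, a_2 = 2.
Iterating: 1, -2, 2, -8, 8, -32, 32, -128, 128, -512, 512, so a_10 = 512.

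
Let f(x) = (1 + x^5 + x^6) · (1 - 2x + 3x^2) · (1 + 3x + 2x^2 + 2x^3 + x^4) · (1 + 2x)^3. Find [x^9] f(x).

86

(1 + x^5 + x^6) has coefficients 1,0,0,0,0,1,1 for degrees 0…6.
(1 - 2x + 3x^2) has coefficients 1,-2,3,0,0,0,0,0,0,0 for degrees 0…9.
Multiplying by (1 + 3x + 2x^2 + 2x^3 + x^4) gives running coefficients 1,1,-1,7,3,4,3,0,0,0 for degrees 0…9.
Finally multiplying by (1 + 2x)^3, the product of all factors after the first has coefficients 1,7,17,21,41,98,119,90,68,24 for degrees 0…9.
[x^9] = 1·24 + 1·41 + 1·21 = 86.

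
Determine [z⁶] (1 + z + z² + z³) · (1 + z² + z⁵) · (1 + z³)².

(1 + z + z² + z³) has coefficients 1,1,1,1 for degrees 0…3.
(1 + z² + z⁵) has coefficients 1,0,1,0,0,1,0 for degrees 0…6.
Finally multiplying by (1 + z³)², the product of all factors after the first has coefficients 1,0,1,2,0,3,1 for degrees 0…6.
[z⁶] = 1·1 + 1·3 + 1·0 + 1·2 = 6.

6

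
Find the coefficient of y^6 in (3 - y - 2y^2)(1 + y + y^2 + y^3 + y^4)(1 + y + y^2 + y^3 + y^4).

(3 - y - 2y^2) has coefficients 3,-1,-2 for degrees 0…2.
(1 + y + y^2 + y^3 + y^4) has coefficients 1,1,1,1,1,0,0 for degrees 0…6.
Finally multiplying by (1 + y + y^2 + y^3 + y^4), the product of all factors after the first has coefficients 1,2,3,4,5,4,3 for degrees 0…6.
[y^6] = 3·3 − 1·4 − 2·5 = -5.

-5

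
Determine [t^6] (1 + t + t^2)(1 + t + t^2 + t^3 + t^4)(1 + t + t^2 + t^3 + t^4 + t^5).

14

(1 + t + t^2) has coefficients 1,1,1 for degrees 0…2.
(1 + t + t^2 + t^3 + t^4) has coefficients 1,1,1,1,1,0,0 for degrees 0…6.
Finally multiplying by (1 + t + t^2 + t^3 + t^4 + t^5), the product of all factors after the first has coefficients 1,2,3,4,5,5,4 for degrees 0…6.
[t^6] = 1·4 + 1·5 + 1·5 = 14.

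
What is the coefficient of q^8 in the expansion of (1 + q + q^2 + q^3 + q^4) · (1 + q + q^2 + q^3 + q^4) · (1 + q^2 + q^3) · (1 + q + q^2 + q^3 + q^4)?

(1 + q + q^2 + q^3 + q^4) has coefficients 1,1,1,1,1 for degrees 0…4.
(1 + q + q^2 + q^3 + q^4) has coefficients 1,1,1,1,1,0,0,0,0 for degrees 0…8.
Multiplying by (1 + q^2 + q^3) gives running coefficients 1,1,2,3,3,2,2,1,0 for degrees 0…8.
Finally multiplying by (1 + q + q^2 + q^3 + q^4), the product of all factors after the first has coefficients 1,2,4,7,10,11,12,11,8 for degrees 0…8.
[q^8] = 1·8 + 1·11 + 1·12 + 1·11 + 1·10 = 52.

52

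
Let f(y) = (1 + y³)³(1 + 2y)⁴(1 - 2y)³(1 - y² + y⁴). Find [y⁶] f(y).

(1 + y³)³ has coefficients 1,0,0,3,0,0,3 for degrees 0…6.
(1 + 2y)⁴ has coefficients 1,8,24,32,16,0,0 for degrees 0…6.
Multiplying by (1 - 2y)³ gives running coefficients 1,2,-12,-24,48,96,-64 for degrees 0…6.
Finally multiplying by (1 - y² + y⁴), the product of all factors after the first has coefficients 1,2,-13,-26,61,122,-124 for degrees 0…6.
[y⁶] = 1·(-124) + 3·(-26) + 3·1 = -199.

-199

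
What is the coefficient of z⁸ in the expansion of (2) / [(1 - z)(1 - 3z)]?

Partial fractions give a closed form: a_n = (-1)·1^n + (3)·3^n.
At n = 8: a_8 = 19682.

19682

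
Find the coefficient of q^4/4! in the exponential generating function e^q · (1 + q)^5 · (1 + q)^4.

5509

The EGF product rule gives c_4 = Σ_{k_1+k_2+k_3=4} C(4; k_1,k_2,k_3) · ∏ g_i(k_i), where e^q gives (1)^k; (1+q)^5 gives the falling factorial (5)_k; (1+q)^4 gives the falling factorial (4)_k.
g_1(k) for k = 0…4: 1, 1, 1, 1, 1.
g_2(k) for k = 0…4: 1, 5, 20, 60, 120.
g_3(k) for k = 0…4: 1, 4, 12, 24, 24.
First combine the last two factors: h(k) = Σ_j C(k,j)·g_2(j)·g_3(k−j) for k = 0…4: 1, 9, 72, 504, 3024.
c_4 = Σ_k C(4,k)·g_1(k)·h(4−k) = 1·1·3024 + 4·1·504 + 6·1·72 + 4·1·9 + 1·1·1 = 3024 + 2016 + 432 + 36 + 1 = 5509.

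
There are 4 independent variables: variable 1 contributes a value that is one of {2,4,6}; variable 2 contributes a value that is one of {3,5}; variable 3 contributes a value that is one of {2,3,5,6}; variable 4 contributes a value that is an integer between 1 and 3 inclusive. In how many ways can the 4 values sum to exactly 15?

10

The generating function for the choices is (q² + q⁴ + q⁶)·(q³ + q⁵)·(q² + q³ + q⁵ + q⁶)·(q + q² + q³); the count is [q¹⁵].
(q² + q⁴ + q⁶) has coefficients 0,0,1,0,1,0,1 for degrees 0…6.
(q³ + q⁵) has coefficients 0,0,0,1,0,1,0,0,0,0,0,0,0,0,0,0 for degrees 0…15.
Multiplying by (q² + q³ + q⁵ + q⁶) gives running coefficients 0,0,0,0,0,1,1,1,2,1,1,1,0,0,0,0 for degrees 0…15.
Finally multiplying by (q + q² + q³), the product of all factors after the first has coefficients 0,0,0,0,0,0,1,2,3,4,4,4,3,2,1,0 for degrees 0…15.
[q¹⁵] = 1·2 + 1·4 + 1·4 = 10.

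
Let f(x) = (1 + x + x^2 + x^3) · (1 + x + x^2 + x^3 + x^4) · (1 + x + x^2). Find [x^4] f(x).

11

(1 + x + x^2 + x^3) has coefficients 1,1,1,1 for degrees 0…3.
(1 + x + x^2 + x^3 + x^4) has coefficients 1,1,1,1,1 for degrees 0…4.
Finally multiplying by (1 + x + x^2), the product of all factors after the first has coefficients 1,2,3,3,3 for degrees 0…4.
[x^4] = 1·3 + 1·3 + 1·3 + 1·2 = 11.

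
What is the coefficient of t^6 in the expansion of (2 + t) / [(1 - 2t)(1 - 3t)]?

4783

The denominator gives the recurrence a_n = 5a_(n−1) − 6a_(n−2) for n ≥ 2; the numerator fixes a_0 = 2, a_1 = 11.
Iterating: 2, 11, 43, 149, 487, 1541, 4783, so a_6 = 4783.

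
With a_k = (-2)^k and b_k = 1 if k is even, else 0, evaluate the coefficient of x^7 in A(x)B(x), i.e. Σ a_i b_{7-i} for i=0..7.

Write out a_i and b_{7-i} for i = 0,…,7 and sum the products.
Σ = 1·0 − 2·1 + 4·0 − 8·1 + 16·0 − 32·1 + 64·0 − 128·1 = -170.

-170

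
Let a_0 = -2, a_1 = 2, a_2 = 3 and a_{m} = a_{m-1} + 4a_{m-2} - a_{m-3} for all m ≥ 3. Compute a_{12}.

The ordinary generating function has denominator 1 - x - 4x^2 + x^3.
Iterating the recurrence: a_0,…,a_{12} = -2, 2, 3, 13, 23, 72, 151, 416, 948, 2461, 5837, 14733, 35620.

35620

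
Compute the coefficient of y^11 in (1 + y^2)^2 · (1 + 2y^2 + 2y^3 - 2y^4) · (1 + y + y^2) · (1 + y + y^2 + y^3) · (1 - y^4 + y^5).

-2

(1 + y^2)^2 has coefficients 1,0,2,0,1 for degrees 0…4.
(1 + 2y^2 + 2y^3 - 2y^4) has coefficients 1,0,2,2,-2,0,0,0,0,0,0,0 for degrees 0…11.
Multiplying by (1 + y + y^2) gives running coefficients 1,1,3,4,2,0,-2,0,0,0,0,0 for degrees 0…11.
Multiplying by (1 + y + y^2 + y^3) gives running coefficients 1,2,5,9,10,9,4,0,-2,-2,0,0 for degrees 0…11.
Finally multiplying by (1 - y^4 + y^5), the product of all factors after the first has coefficients 1,2,5,9,9,8,1,-4,-3,-1,5,4 for degrees 0…11.
[y^11] = 1·4 + 2·(-1) + 1·(-4) = -2.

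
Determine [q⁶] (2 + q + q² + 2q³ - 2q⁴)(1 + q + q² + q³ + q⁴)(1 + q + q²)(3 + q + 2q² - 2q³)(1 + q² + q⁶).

104

(2 + q + q² + 2q³ - 2q⁴) has coefficients 2,1,1,2,-2 for degrees 0…4.
(1 + q + q² + q³ + q⁴) has coefficients 1,1,1,1,1,0,0 for degrees 0…6.
Multiplying by (1 + q + q²) gives running coefficients 1,2,3,3,3,2,1 for degrees 0…6.
Multiplying by (3 + q + 2q² - 2q³) gives running coefficients 3,7,13,14,14,9,5 for degrees 0…6.
Finally multiplying by (1 + q² + q⁶), the product of all factors after the first has coefficients 3,7,16,21,27,23,22 for degrees 0…6.
[q⁶] = 2·22 + 1·23 + 1·27 + 2·21 − 2·16 = 104.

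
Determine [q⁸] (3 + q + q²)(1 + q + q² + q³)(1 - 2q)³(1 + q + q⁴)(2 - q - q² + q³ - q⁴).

-8

(3 + q + q²) has coefficients 3,1,1 for degrees 0…2.
(1 + q + q² + q³) has coefficients 1,1,1,1,0,0,0,0,0 for degrees 0…8.
Multiplying by (1 - 2q)³ gives running coefficients 1,-5,7,-1,-2,4,-8,0,0 for degrees 0…8.
Multiplying by (1 + q + q⁴) gives running coefficients 1,-4,2,6,-2,-3,3,-9,-2 for degrees 0…8.
Finally multiplying by (2 - q - q² + q³ - q⁴), the product of all factors after the first has coefficients 2,-9,7,15,-17,-4,15,-26,1 for degrees 0…8.
[q⁸] = 3·1 + 1·(-26) + 1·15 = -8.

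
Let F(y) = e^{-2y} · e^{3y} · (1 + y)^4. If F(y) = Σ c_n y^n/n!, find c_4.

209

The EGF product rule gives c_4 = Σ_{k_1+k_2+k_3=4} C(4; k_1,k_2,k_3) · ∏ g_i(k_i), where e^{-2y} gives (-2)^k; e^{3y} gives (3)^k; (1+y)^4 gives the falling factorial (4)_k.
g_1(k) for k = 0…4: 1, -2, 4, -8, 16.
g_2(k) for k = 0…4: 1, 3, 9, 27, 81.
g_3(k) for k = 0…4: 1, 4, 12, 24, 24.
First combine the last two factors: h(k) = Σ_j C(k,j)·g_2(j)·g_3(k−j) for k = 0…4: 1, 7, 45, 267, 1473.
c_4 = Σ_k C(4,k)·g_1(k)·h(4−k) = 1·1·1473 + 4·(-2)·267 + 6·4·45 + 4·(-8)·7 + 1·16·1 = 1473 − 2136 + 1080 − 224 + 16 = 209.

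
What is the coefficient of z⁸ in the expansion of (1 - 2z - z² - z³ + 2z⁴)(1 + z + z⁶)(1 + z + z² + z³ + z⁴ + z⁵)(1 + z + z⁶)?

(1 - 2z - z² - z³ + 2z⁴) has coefficients 1,-2,-1,-1,2 for degrees 0…4.
(1 + z + z⁶) has coefficients 1,1,0,0,0,0,1,0,0 for degrees 0…8.
Multiplying by (1 + z + z² + z³ + z⁴ + z⁵) gives running coefficients 1,2,2,2,2,2,2,1,1 for degrees 0…8.
Finally multiplying by (1 + z + z⁶), the product of all factors after the first has coefficients 1,3,4,4,4,4,5,5,4 for degrees 0…8.
[z⁸] = 1·4 − 2·5 − 1·5 − 1·4 + 2·4 = -7.

-7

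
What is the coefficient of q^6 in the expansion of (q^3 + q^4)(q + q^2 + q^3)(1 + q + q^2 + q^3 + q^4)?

5

(q^3 + q^4) has coefficients 0,0,0,1,1 for degrees 0…4.
(q + q^2 + q^3) has coefficients 0,1,1,1,0,0,0 for degrees 0…6.
Finally multiplying by (1 + q + q^2 + q^3 + q^4), the product of all factors after the first has coefficients 0,1,2,3,3,3,2 for degrees 0…6.
[q^6] = 1·3 + 1·2 = 5.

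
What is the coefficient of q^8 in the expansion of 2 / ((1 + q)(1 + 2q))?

The denominator gives the recurrence a_n = −3a_(n−1) − 2a_(n−2) for n ≥ 2; the numerator fixes a_0 = 2, a_1 = -6.
Iterating: 2, -6, 14, -30, 62, -126, 254, -510, 1022, so a_8 = 1022.

1022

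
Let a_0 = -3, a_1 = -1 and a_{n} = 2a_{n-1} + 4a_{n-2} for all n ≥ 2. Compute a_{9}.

-40960

The ordinary generating function has denominator 1 - 2x - 4x^2.
Iterating the recurrence: a_0,…,a_{9} = -3, -1, -14, -32, -120, -368, -1216, -3904, -12672, -40960.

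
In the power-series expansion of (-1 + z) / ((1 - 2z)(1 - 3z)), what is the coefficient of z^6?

-1394

Partial fractions give a closed form: a_n = (1)·2^n + (-2)·3^n.
At n = 6: a_6 = -1394.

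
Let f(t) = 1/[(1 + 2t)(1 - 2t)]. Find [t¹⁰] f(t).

1024

Partial fractions give a closed form: a_n = (1/2)·(-2)^n + (1/2)·2^n.
At n = 10: a_10 = 1024.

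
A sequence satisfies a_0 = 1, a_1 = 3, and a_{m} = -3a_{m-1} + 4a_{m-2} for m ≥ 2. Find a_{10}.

-419429

The ordinary generating function has denominator 1 + 3y - 4y^2.
Iterating the recurrence: a_0,…,a_{10} = 1, 3, -5, 27, -101, 411, -1637, 6555, -26213, 104859, -419429.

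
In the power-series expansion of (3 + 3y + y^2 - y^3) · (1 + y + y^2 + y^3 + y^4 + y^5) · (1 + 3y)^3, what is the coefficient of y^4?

(3 + 3y + y^2 - y^3) has coefficients 3,3,1,-1 for degrees 0…3.
(1 + y + y^2 + y^3 + y^4 + y^5) has coefficients 1,1,1,1,1 for degrees 0…4.
Finally multiplying by (1 + 3y)^3, the product of all factors after the first has coefficients 1,10,37,64,64 for degrees 0…4.
[y^4] = 3·64 + 3·64 + 1·37 − 1·10 = 411.

411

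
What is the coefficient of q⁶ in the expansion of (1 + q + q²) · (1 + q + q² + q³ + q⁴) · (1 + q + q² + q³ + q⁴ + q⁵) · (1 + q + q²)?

(1 + q + q²) has coefficients 1,1,1 for degrees 0…2.
(1 + q + q² + q³ + q⁴) has coefficients 1,1,1,1,1,0,0 for degrees 0…6.
Multiplying by (1 + q + q² + q³ + q⁴ + q⁵) gives running coefficients 1,2,3,4,5,5,4 for degrees 0…6.
Finally multiplying by (1 + q + q²), the product of all factors after the first has coefficients 1,3,6,9,12,14,14 for degrees 0…6.
[q⁶] = 1·14 + 1·14 + 1·12 = 40.

40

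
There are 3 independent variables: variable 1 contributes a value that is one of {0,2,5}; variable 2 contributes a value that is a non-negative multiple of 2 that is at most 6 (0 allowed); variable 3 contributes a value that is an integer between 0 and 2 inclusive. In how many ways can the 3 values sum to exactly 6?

5

The generating function for the choices is (1 + q^2 + q^5)·(1 + q^2 + q^4 + q^6)·(1 + q + q^2); the count is [q^6].
(1 + q^2 + q^5) has coefficients 1,0,1,0,0,1 for degrees 0…5.
(1 + q^2 + q^4 + q^6) has coefficients 1,0,1,0,1,0,1 for degrees 0…6.
Finally multiplying by (1 + q + q^2), the product of all factors after the first has coefficients 1,1,2,1,2,1,2 for degrees 0…6.
[q^6] = 1·2 + 1·2 + 1·1 = 5.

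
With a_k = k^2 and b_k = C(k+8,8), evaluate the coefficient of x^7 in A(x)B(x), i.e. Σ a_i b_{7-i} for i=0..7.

16744

Write out a_i and b_{7-i} for i = 0,…,7 and sum the products.
Σ = 0·6435 + 1·3003 + 4·1287 + 9·495 + 16·165 + 25·45 + 36·9 + 49·1 = 16744.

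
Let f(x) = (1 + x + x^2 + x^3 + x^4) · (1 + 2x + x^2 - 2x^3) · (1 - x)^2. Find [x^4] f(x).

2

(1 + x + x^2 + x^3 + x^4) has coefficients 1,1,1,1,1 for degrees 0…4.
(1 + 2x + x^2 - 2x^3) has coefficients 1,2,1,-2,0 for degrees 0…4.
Finally multiplying by (1 - x)^2, the product of all factors after the first has coefficients 1,0,-2,-2,5 for degrees 0…4.
[x^4] = 1·5 + 1·(-2) + 1·(-2) + 1·0 + 1·1 = 2.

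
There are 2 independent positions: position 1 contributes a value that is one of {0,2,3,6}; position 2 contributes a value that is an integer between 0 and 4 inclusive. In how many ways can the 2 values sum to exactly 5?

The generating function for the choices is (1 + y^2 + y^3 + y^6)·(1 + y + y^2 + y^3 + y^4); the count is [y^5].
(1 + y^2 + y^3 + y^6) has coefficients 1,0,1,1,0,0 for degrees 0…5.
(1 + y + y^2 + y^3 + y^4) has coefficients 1,1,1,1,1,0 for degrees 0…5.
[y^5] = 1·0 + 1·1 + 1·1 = 2.

2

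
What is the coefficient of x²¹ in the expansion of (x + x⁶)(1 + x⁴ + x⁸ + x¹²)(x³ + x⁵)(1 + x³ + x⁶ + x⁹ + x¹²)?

(x + x⁶) has coefficients 0,1,0,0,0,0,1 for degrees 0…6.
(1 + x⁴ + x⁸ + x¹²) has coefficients 1,0,0,0,1,0,0,0,1,0,0,0,1,0,0,0,0,0,0,0,0,0 for degrees 0…21.
Multiplying by (x³ + x⁵) gives running coefficients 0,0,0,1,0,1,0,1,0,1,0,1,0,1,0,1,0,1,0,0,0,0 for degrees 0…21.
Finally multiplying by (1 + x³ + x⁶ + x⁹ + x¹²), the product of all factors after the first has coefficients 0,0,0,1,0,1,1,1,1,2,1,2,2,2,2,3,2,3,2,2,2,2 for degrees 0…21.
[x²¹] = 1·2 + 1·3 = 5.

5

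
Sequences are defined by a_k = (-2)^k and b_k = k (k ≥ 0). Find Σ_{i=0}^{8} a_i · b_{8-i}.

The convolution is the x^8 coefficient of A(x)B(x).
Σ = 1·8 − 2·7 + 4·6 − 8·5 + 16·4 − 32·3 + 64·2 − 128·1 + 256·0 = -54.

-54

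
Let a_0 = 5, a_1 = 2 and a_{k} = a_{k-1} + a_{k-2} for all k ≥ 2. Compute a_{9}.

173

The ordinary generating function has denominator 1 - z - z^2.
Iterating the recurrence: a_0,…,a_{9} = 5, 2, 7, 9, 16, 25, 41, 66, 107, 173.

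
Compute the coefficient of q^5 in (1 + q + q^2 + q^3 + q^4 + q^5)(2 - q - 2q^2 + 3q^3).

2

(1 + q + q^2 + q^3 + q^4 + q^5) has coefficients 1,1,1,1,1,1 for degrees 0…5.
(2 - q - 2q^2 + 3q^3) has coefficients 2,-1,-2,3,0,0 for degrees 0…5.
[q^5] = 1·0 + 1·0 + 1·3 + 1·(-2) + 1·(-1) + 1·2 = 2.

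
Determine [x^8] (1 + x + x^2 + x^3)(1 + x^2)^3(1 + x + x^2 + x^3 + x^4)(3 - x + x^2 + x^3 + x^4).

100

(1 + x + x^2 + x^3) has coefficients 1,1,1,1 for degrees 0…3.
(1 + x^2)^3 has coefficients 1,0,3,0,3,0,1,0,0 for degrees 0…8.
Multiplying by (1 + x + x^2 + x^3 + x^4) gives running coefficients 1,1,4,4,7,6,7,4,4 for degrees 0…8.
Finally multiplying by (3 - x + x^2 + x^3 + x^4), the product of all factors after the first has coefficients 3,2,12,10,23,20,30,22,28 for degrees 0…8.
[x^8] = 1·28 + 1·22 + 1·30 + 1·20 = 100.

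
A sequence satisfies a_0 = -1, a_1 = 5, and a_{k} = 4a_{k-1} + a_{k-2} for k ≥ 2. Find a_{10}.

1981891

The ordinary generating function has denominator 1 - 4t - t^2.
Iterating the recurrence: a_0,…,a_{10} = -1, 5, 19, 81, 343, 1453, 6155, 26073, 110447, 467861, 1981891.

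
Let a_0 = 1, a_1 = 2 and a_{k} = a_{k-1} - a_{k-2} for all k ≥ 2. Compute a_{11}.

The ordinary generating function has denominator 1 - q + q^2.
Iterating the recurrence: a_0,…,a_{11} = 1, 2, 1, -1, -2, -1, 1, 2, 1, -1, -2, -1.

-1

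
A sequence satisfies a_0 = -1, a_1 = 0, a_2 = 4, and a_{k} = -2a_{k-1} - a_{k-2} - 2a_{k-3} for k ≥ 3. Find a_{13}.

-4914

The ordinary generating function has denominator 1 + 2t + t^2 + 2t^3.
Iterating the recurrence: a_0,…,a_{13} = -1, 0, 4, -6, 8, -18, 40, -78, 152, -306, 616, -1230, 2456, -4914.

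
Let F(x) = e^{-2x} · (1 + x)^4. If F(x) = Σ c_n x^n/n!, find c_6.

-224

The EGF product rule gives c_6 = Σ_{k_1+k_2=6} C(6; k_1,k_2) · ∏ g_i(k_i), where e^{-2x} gives (-2)^k; (1+x)^4 gives the falling factorial (4)_k.
g_1(k) for k = 0…6: 1, -2, 4, -8, 16, -32, 64.
g_2(k) for k = 0…6: 1, 4, 12, 24, 24, 0, 0.
c_6 = Σ_k C(6,k)·g_1(k)·g_2(6−k) = 15·4·24 + 20·(-8)·24 + 15·16·12 + 6·(-32)·4 + 1·64·1 = 1440 − 3840 + 2880 − 768 + 64 = -224.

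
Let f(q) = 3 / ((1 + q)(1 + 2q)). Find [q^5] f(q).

Partial fractions give a closed form: a_n = (-3)·(-1)^n + (6)·(-2)^n.
At n = 5: a_5 = -189.

-189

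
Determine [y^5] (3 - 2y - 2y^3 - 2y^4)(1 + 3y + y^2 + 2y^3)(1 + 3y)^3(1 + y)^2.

(3 - 2y - 2y^3 - 2y^4) has coefficients 3,-2,0,-2,-2 for degrees 0…4.
(1 + 3y + y^2 + 2y^3) has coefficients 1,3,1,2,0,0 for degrees 0…5.
Multiplying by (1 + 3y)^3 gives running coefficients 1,12,55,119,126,81 for degrees 0…5.
Finally multiplying by (1 + y)^2, the product of all factors after the first has coefficients 1,14,80,241,419,452 for degrees 0…5.
[y^5] = 3·452 − 2·419 − 2·80 − 2·14 = 330.

330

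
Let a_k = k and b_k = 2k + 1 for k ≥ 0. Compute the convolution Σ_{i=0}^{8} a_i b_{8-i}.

The convolution is the t^8 coefficient of A(t)B(t).
Σ = 0·17 + 1·15 + 2·13 + 3·11 + 4·9 + 5·7 + 6·5 + 7·3 + 8·1 = 204.

204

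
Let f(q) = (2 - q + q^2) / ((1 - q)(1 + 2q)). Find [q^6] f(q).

118

The denominator gives the recurrence a_n = −a_(n−1) + 2a_(n−2) for n ≥ 3; the numerator fixes a_0 = 2, a_1 = -3, a_2 = 8.
Iterating: 2, -3, 8, -14, 30, -58, 118, so a_6 = 118.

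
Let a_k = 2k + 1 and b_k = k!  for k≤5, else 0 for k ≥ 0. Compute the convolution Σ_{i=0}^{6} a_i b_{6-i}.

564

This is [x^6] in the product of the two ordinary generating functions.
Σ = 1·0 + 3·120 + 5·24 + 7·6 + 9·2 + 11·1 + 13·1 = 564.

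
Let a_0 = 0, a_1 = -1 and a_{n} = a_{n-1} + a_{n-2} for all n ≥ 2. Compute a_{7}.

-13

The ordinary generating function has denominator 1 - t - t^2.
Iterating the recurrence: a_0,…,a_{7} = 0, -1, -1, -2, -3, -5, -8, -13.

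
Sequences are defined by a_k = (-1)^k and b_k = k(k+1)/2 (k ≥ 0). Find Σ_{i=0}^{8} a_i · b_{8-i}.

This is [x^8] in the product of the two ordinary generating functions.
Σ = 1·36 − 1·28 + 1·21 − 1·15 + 1·10 − 1·6 + 1·3 − 1·1 + 1·0 = 20.

20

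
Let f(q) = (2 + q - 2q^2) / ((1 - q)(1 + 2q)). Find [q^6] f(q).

43

The denominator gives the recurrence a_n = −a_(n−1) + 2a_(n−2) for n ≥ 3; the numerator fixes a_0 = 2, a_1 = -1, a_2 = 3.
Iterating: 2, -1, 3, -5, 11, -21, 43, so a_6 = 43.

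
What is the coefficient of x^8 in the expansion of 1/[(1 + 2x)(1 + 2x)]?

2304

The denominator gives the recurrence a_n = −4a_(n−1) − 4a_(n−2) for n ≥ 2; the numerator fixes a_0 = 1, a_1 = -4.
Iterating: 1, -4, 12, -32, 80, -192, 448, -1024, 2304, so a_8 = 2304.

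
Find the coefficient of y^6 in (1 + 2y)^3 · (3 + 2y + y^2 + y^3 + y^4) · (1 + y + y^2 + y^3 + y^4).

(1 + 2y)^3 has coefficients 1,6,12,8 for degrees 0…3.
(3 + 2y + y^2 + y^3 + y^4) has coefficients 3,2,1,1,1,0,0 for degrees 0…6.
Finally multiplying by (1 + y + y^2 + y^3 + y^4), the product of all factors after the first has coefficients 3,5,6,7,8,5,3 for degrees 0…6.
[y^6] = 1·3 + 6·5 + 12·8 + 8·7 = 185.

185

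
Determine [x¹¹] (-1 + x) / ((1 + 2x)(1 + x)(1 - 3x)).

-50687

The denominator gives the recurrence a_n = 7a_(n−2) + 6a_(n−3) for n ≥ 3; the numerator fixes a_0 = -1, a_1 = 1, a_2 = -7.
Iterating: -1, 1, -7, 1, -43, -35, -295, -503, -2275, -5291, -18943, -50687, so a_11 = -50687.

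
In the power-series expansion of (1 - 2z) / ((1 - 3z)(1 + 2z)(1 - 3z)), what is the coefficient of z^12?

The denominator gives the recurrence a_n = 4a_(n−1) + 3a_(n−2) − 18a_(n−3) for n ≥ 3; the numerator fixes a_0 = 1, a_1 = 2, a_2 = 11.
Iterating: 1, 2, 11, 32, 125, 398, 1391, 4508, 15041, 48650, 158579, 509528, 1638149, so a_12 = 1638149.

1638149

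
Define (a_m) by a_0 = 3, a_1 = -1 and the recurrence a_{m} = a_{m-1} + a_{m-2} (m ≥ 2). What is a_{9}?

29

The ordinary generating function has denominator 1 - y - y^2.
Iterating the recurrence: a_0,…,a_{9} = 3, -1, 2, 1, 3, 4, 7, 11, 18, 29.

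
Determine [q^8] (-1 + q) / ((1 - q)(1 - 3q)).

-6561

Partial fractions give a closed form: a_n = (-1)·3^n.
At n = 8: a_8 = -6561.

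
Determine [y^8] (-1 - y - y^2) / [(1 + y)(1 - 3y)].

-7108

The denominator gives the recurrence a_n = 2a_(n−1) + 3a_(n−2) for n ≥ 3; the numerator fixes a_0 = -1, a_1 = -3, a_2 = -10.
Iterating: -1, -3, -10, -29, -88, -263, -790, -2369, -7108, so a_8 = -7108.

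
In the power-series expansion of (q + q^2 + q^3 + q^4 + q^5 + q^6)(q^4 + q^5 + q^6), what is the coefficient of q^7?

3

(q + q^2 + q^3 + q^4 + q^5 + q^6) has coefficients 0,1,1,1,1,1,1 for degrees 0…6.
(q^4 + q^5 + q^6) has coefficients 0,0,0,0,1,1,1,0 for degrees 0…7.
[q^7] = 1·1 + 1·1 + 1·1 + 1·0 + 1·0 + 1·0 = 3.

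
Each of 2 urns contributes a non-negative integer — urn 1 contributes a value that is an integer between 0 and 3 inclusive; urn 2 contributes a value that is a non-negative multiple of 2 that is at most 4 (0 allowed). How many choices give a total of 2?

2

The generating function for the choices is (1 + y + y² + y³)·(1 + y² + y⁴); the count is [y²].
(1 + y + y² + y³) has coefficients 1,1,1 for degrees 0…2.
(1 + y² + y⁴) has coefficients 1,0,1 for degrees 0…2.
[y²] = 1·1 + 1·0 + 1·1 = 2.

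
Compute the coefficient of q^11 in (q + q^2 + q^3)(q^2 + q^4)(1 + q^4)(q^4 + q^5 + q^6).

(q + q^2 + q^3) has coefficients 0,1,1,1 for degrees 0…3.
(q^2 + q^4) has coefficients 0,0,1,0,1,0,0,0,0,0,0,0 for degrees 0…11.
Multiplying by (1 + q^4) gives running coefficients 0,0,1,0,1,0,1,0,1,0,0,0 for degrees 0…11.
Finally multiplying by (q^4 + q^5 + q^6), the product of all factors after the first has coefficients 0,0,0,0,0,0,1,1,2,1,2,1 for degrees 0…11.
[q^11] = 1·2 + 1·1 + 1·2 = 5.

5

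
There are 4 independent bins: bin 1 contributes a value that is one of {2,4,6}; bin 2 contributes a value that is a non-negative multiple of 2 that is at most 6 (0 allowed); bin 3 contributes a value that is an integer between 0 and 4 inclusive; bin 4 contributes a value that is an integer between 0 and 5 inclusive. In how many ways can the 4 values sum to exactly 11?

The generating function for the choices is (t^2 + t^4 + t^6)·(1 + t^2 + t^4 + t^6)·(1 + t + t^2 + t^3 + t^4)·(1 + t + t^2 + t^3 + t^4 + t^5); the count is [t^11].
(t^2 + t^4 + t^6) has coefficients 0,0,1,0,1,0,1 for degrees 0…6.
(1 + t^2 + t^4 + t^6) has coefficients 1,0,1,0,1,0,1,0,0,0,0,0 for degrees 0…11.
Multiplying by (1 + t + t^2 + t^3 + t^4) gives running coefficients 1,1,2,2,3,2,3,2,2,1,1,0 for degrees 0…11.
Finally multiplying by (1 + t + t^2 + t^3 + t^4 + t^5), the product of all factors after the first has coefficients 1,2,4,6,9,11,13,14,14,13,11,9 for degrees 0…11.
[t^11] = 1·13 + 1·14 + 1·11 = 38.

38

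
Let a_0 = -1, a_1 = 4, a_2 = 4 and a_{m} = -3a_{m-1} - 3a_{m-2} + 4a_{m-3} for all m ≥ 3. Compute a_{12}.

54404

The ordinary generating function has denominator 1 + 3t + 3t^2 - 4t^3.
Iterating the recurrence: a_0,…,a_{12} = -1, 4, 4, -28, 88, -164, 116, 496, -2492, 6452, -9896, 364, 54404.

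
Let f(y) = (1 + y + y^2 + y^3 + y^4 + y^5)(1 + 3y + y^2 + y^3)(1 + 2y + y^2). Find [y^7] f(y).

(1 + y + y^2 + y^3 + y^4 + y^5) has coefficients 1,1,1,1,1,1 for degrees 0…5.
(1 + 3y + y^2 + y^3) has coefficients 1,3,1,1,0,0,0,0 for degrees 0…7.
Finally multiplying by (1 + 2y + y^2), the product of all factors after the first has coefficients 1,5,8,6,3,1,0,0 for degrees 0…7.
[y^7] = 1·0 + 1·0 + 1·1 + 1·3 + 1·6 + 1·8 = 18.

18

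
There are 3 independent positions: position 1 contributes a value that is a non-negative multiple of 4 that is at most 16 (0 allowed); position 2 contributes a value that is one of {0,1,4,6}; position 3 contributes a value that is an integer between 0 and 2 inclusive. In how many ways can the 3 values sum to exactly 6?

The generating function for the choices is (1 + q^4 + q^8 + q^12 + q^16)·(1 + q + q^4 + q^6)·(1 + q + q^2); the count is [q^6].
(1 + q^4 + q^8 + q^12 + q^16) has coefficients 1,0,0,0,1,0,0 for degrees 0…6.
(1 + q + q^4 + q^6) has coefficients 1,1,0,0,1,0,1 for degrees 0…6.
Finally multiplying by (1 + q + q^2), the product of all factors after the first has coefficients 1,2,2,1,1,1,2 for degrees 0…6.
[q^6] = 1·2 + 1·2 = 4.

4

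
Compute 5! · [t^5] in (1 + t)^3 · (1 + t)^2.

The EGF product rule gives c_5 = Σ_{k_1+k_2=5} C(5; k_1,k_2) · ∏ g_i(k_i), where (1+t)^3 gives the falling factorial (3)_k; (1+t)^2 gives the falling factorial (2)_k.
g_1(k) for k = 0…5: 1, 3, 6, 6, 0, 0.
g_2(k) for k = 0…5: 1, 2, 2, 0, 0, 0.
c_5 = Σ_k C(5,k)·g_1(k)·g_2(5−k) = 10·6·2 = 120.

120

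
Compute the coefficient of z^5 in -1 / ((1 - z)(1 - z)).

-6

The denominator gives the recurrence a_n = 2a_(n−1) − a_(n−2) for n ≥ 2; the numerator fixes a_0 = -1, a_1 = -2.
Iterating: -1, -2, -3, -4, -5, -6, so a_5 = -6.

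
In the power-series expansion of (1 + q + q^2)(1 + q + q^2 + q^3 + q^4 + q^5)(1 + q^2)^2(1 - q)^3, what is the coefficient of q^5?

-3

(1 + q + q^2) has coefficients 1,1,1 for degrees 0…2.
(1 + q + q^2 + q^3 + q^4 + q^5) has coefficients 1,1,1,1,1,1 for degrees 0…5.
Multiplying by (1 + q^2)^2 gives running coefficients 1,1,3,3,4,4 for degrees 0…5.
Finally multiplying by (1 - q)^3, the product of all factors after the first has coefficients 1,-2,3,-4,3,-2 for degrees 0…5.
[q^5] = 1·(-2) + 1·3 + 1·(-4) = -3.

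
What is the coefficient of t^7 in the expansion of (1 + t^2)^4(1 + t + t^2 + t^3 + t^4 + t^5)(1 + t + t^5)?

33

(1 + t^2)^4 has coefficients 1,0,4,0,6,0,4,0 for degrees 0…7.
(1 + t + t^2 + t^3 + t^4 + t^5) has coefficients 1,1,1,1,1,1,0,0 for degrees 0…7.
Finally multiplying by (1 + t + t^5), the product of all factors after the first has coefficients 1,2,2,2,2,3,2,1 for degrees 0…7.
[t^7] = 1·1 + 4·3 + 6·2 + 4·2 = 33.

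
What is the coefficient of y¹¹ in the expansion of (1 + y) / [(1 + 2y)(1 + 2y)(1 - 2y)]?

-6144

The denominator gives the recurrence a_n = −2a_(n−1) + 4a_(n−2) + 8a_(n−3) for n ≥ 3; the numerator fixes a_0 = 1, a_1 = -1, a_2 = 6.
Iterating: 1, -1, 6, -8, 32, -48, 160, -256, 768, -1280, 3584, -6144, so a_11 = -6144.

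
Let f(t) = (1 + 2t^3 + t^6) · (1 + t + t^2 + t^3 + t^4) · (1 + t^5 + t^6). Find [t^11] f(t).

(1 + 2t^3 + t^6) has coefficients 1,0,0,2,0,0,1 for degrees 0…6.
(1 + t + t^2 + t^3 + t^4) has coefficients 1,1,1,1,1,0,0,0,0,0,0,0 for degrees 0…11.
Finally multiplying by (1 + t^5 + t^6), the product of all factors after the first has coefficients 1,1,1,1,1,1,2,2,2,2,1,0 for degrees 0…11.
[t^11] = 1·0 + 2·2 + 1·1 = 5.

5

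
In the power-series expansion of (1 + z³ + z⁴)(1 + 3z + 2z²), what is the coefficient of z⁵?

(1 + z³ + z⁴) has coefficients 1,0,0,1,1 for degrees 0…4.
(1 + 3z + 2z²) has coefficients 1,3,2,0,0,0 for degrees 0…5.
[z⁵] = 1·0 + 1·2 + 1·3 = 5.

5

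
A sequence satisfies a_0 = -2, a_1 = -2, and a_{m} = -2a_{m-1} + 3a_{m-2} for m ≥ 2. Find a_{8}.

The ordinary generating function has denominator 1 + 2t - 3t^2.
Iterating the recurrence: a_0,…,a_{8} = -2, -2, -2, -2, -2, -2, -2, -2, -2.

-2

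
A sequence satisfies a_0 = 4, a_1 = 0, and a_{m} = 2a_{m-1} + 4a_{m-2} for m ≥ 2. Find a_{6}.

1280

The ordinary generating function has denominator 1 - 2q - 4q^2.
Iterating the recurrence: a_0,…,a_{6} = 4, 0, 16, 32, 128, 384, 1280.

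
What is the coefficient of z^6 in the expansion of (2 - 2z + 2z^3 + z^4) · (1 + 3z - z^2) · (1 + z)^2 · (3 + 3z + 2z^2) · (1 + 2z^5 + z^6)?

(2 - 2z + 2z^3 + z^4) has coefficients 2,-2,0,2,1 for degrees 0…4.
(1 + 3z - z^2) has coefficients 1,3,-1,0,0,0,0 for degrees 0…6.
Multiplying by (1 + z)^2 gives running coefficients 1,5,6,1,-1,0,0 for degrees 0…6.
Multiplying by (3 + 3z + 2z^2) gives running coefficients 3,18,35,31,12,-1,-2 for degrees 0…6.
Finally multiplying by (1 + 2z^5 + z^6), the product of all factors after the first has coefficients 3,18,35,31,12,5,37 for degrees 0…6.
[z^6] = 2·37 − 2·5 + 2·31 + 1·35 = 161.

161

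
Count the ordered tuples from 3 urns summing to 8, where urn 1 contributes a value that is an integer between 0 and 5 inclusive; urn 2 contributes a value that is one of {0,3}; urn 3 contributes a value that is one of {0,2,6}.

The generating function for the choices is (1 + y + y² + y³ + y⁴ + y⁵)·(1 + y³)·(1 + y² + y⁶); the count is [y⁸].
(1 + y + y² + y³ + y⁴ + y⁵) has coefficients 1,1,1,1,1,1 for degrees 0…5.
(1 + y³) has coefficients 1,0,0,1,0,0,0,0,0 for degrees 0…8.
Finally multiplying by (1 + y² + y⁶), the product of all factors after the first has coefficients 1,0,1,1,0,1,1,0,0 for degrees 0…8.
[y⁸] = 1·0 + 1·0 + 1·1 + 1·1 + 1·0 + 1·1 = 3.

3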